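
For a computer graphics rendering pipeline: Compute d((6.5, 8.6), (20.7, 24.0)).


dx=14.2, dy=15.4
d^2 = 14.2^2 + 15.4^2 = 438.8
d = sqrt(438.8) = 20.9476

20.9476


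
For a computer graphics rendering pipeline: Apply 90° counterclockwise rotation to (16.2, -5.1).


90° CCW: (x,y) -> (-y, x)
(16.2,-5.1) -> (5.1, 16.2)

(5.1, 16.2)


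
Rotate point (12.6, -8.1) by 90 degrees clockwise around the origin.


90° CW: (x,y) -> (y, -x)
(12.6,-8.1) -> (-8.1, -12.6)

(-8.1, -12.6)


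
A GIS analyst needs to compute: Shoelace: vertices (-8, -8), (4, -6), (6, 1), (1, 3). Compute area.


Shoelace sum: ((-8)*(-6) - 4*(-8)) + (4*1 - 6*(-6)) + (6*3 - 1*1) + (1*(-8) - (-8)*3)
= 153
Area = |153|/2 = 76.5

76.5


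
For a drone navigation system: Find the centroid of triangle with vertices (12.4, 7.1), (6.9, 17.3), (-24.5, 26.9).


Centroid = ((x_A+x_B+x_C)/3, (y_A+y_B+y_C)/3)
= ((12.4+6.9+(-24.5))/3, (7.1+17.3+26.9)/3)
= (-1.7333, 17.1)

(-1.7333, 17.1)


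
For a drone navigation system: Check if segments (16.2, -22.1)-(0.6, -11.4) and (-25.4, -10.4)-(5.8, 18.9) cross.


Cross products: d1=-1583.92, d2=-793, d3=262.6, d4=-528.32
d1*d2 < 0 and d3*d4 < 0? no

No, they don't intersect


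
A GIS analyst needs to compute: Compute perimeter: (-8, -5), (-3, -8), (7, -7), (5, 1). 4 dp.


Sides: (-8, -5)->(-3, -8): sqrt(34) = 5.830952, (-3, -8)->(7, -7): sqrt(101) = 10.049876, (7, -7)->(5, 1): sqrt(68) = 8.246211, (5, 1)->(-8, -5): sqrt(205) = 14.317821
Sum = 38.44486
Perimeter = 38.4449

38.4449


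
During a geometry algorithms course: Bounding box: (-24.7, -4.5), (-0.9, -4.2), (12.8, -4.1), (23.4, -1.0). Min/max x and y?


x range: [-24.7, 23.4]
y range: [-4.5, -1]
Bounding box: (-24.7,-4.5) to (23.4,-1)

(-24.7,-4.5) to (23.4,-1)


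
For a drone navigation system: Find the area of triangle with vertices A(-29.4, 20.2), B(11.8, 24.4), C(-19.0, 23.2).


Area = |x_A(y_B-y_C) + x_B(y_C-y_A) + x_C(y_A-y_B)|/2
= |(-35.28) + 35.4 + 79.8|/2
= 79.92/2 = 39.96

39.96


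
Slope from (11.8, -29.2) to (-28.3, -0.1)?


slope = (y2-y1)/(x2-x1) = ((-0.1)-(-29.2))/((-28.3)-11.8) = 29.1/(-40.1) = -0.7257

-0.7257


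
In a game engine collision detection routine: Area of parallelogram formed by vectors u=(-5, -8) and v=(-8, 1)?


|u x v| = |(-5)*1 - (-8)*(-8)|
= |(-5) - 64| = 69

69


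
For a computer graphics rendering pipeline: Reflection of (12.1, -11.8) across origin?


Reflection over origin: (x,y) -> (-x,-y)
(12.1, -11.8) -> (-12.1, 11.8)

(-12.1, 11.8)


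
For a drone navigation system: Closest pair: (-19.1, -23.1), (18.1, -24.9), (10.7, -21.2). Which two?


d(P0,P1) = 37.2435, d(P0,P2) = 29.8605, d(P1,P2) = 8.2735
Closest: P1 and P2

Closest pair: (18.1, -24.9) and (10.7, -21.2), distance = 8.2735


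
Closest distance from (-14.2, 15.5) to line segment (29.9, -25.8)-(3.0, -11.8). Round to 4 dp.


Project P onto AB: t = 1 (clamped to [0,1])
Closest point on segment: (3, -11.8)
Distance: 32.2665

32.2665


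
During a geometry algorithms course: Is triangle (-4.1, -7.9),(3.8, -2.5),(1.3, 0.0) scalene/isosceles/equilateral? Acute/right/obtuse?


Side lengths squared: AB^2=91.57, BC^2=12.5, CA^2=91.57
Sorted: [12.5, 91.57, 91.57]
By sides: Isosceles, By angles: Acute

Isosceles, Acute


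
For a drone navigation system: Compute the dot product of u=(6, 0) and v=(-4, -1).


u . v = u_x*v_x + u_y*v_y = 6*(-4) + 0*(-1)
= (-24) + 0 = -24

-24


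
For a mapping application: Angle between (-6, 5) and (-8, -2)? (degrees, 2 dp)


u.v = 38, |u| = sqrt(61) = 7.8102, |v| = sqrt(68) = 8.2462
cos(theta) = u.v/(|u||v|) = 38/sqrt(4148) = 0.590017
theta = acos(0.590017) = 53.84 degrees

53.84 degrees


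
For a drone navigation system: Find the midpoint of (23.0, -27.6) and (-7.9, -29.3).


M = ((23+(-7.9))/2, ((-27.6)+(-29.3))/2)
= (7.55, -28.45)

(7.55, -28.45)


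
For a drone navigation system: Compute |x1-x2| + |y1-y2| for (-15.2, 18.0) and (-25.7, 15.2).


|(-15.2)-(-25.7)| + |18-15.2| = 10.5 + 2.8 = 13.3

13.3


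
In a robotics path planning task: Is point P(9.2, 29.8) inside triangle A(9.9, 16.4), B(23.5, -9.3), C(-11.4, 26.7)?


Cross products: AB x AP = 164.25, BC x BP = -849.79, CA x CP = 278.21
All same sign? no

No, outside


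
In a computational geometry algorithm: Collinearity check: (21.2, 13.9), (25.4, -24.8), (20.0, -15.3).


Cross product: (25.4-21.2)*((-15.3)-13.9) - ((-24.8)-13.9)*(20-21.2)
= -169.08

No, not collinear


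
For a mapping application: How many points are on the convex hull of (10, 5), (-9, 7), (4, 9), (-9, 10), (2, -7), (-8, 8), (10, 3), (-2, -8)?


Convex hull vertices (CCW): (-9, 7), (-2, -8), (2, -7), (10, 3), (10, 5), (4, 9), (-9, 10)
Count = 7

7


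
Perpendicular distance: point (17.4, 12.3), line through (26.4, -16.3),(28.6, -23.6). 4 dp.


|cross product| = 2.78
|line direction| = sqrt(58.13) = 7.6243
Distance = 2.78/sqrt(58.13) = 0.3646

0.3646


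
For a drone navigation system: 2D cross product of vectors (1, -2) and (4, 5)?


u x v = u_x*v_y - u_y*v_x = 1*5 - (-2)*4
= 5 - (-8) = 13

13


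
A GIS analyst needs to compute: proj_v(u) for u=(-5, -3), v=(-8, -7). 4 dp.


u.v = 61, |v| = sqrt(113) = 10.6301
Scalar projection = u.v / |v| = 61 / sqrt(113) = 5.7384

5.7384


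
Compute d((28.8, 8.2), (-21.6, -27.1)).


dx=-50.4, dy=-35.3
d^2 = (-50.4)^2 + (-35.3)^2 = 3786.25
d = sqrt(3786.25) = 61.5325

61.5325


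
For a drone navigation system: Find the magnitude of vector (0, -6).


|u| = sqrt(0^2 + (-6)^2) = sqrt(36) = 6

6


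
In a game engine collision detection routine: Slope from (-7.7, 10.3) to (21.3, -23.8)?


slope = (y2-y1)/(x2-x1) = ((-23.8)-10.3)/(21.3-(-7.7)) = (-34.1)/29 = -1.1759

-1.1759


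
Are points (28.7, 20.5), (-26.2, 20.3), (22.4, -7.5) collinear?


Cross product: ((-26.2)-28.7)*((-7.5)-20.5) - (20.3-20.5)*(22.4-28.7)
= 1535.94

No, not collinear


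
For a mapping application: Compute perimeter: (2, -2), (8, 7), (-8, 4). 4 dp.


Sides: (2, -2)->(8, 7): sqrt(117) = 10.816654, (8, 7)->(-8, 4): sqrt(265) = 16.278821, (-8, 4)->(2, -2): sqrt(136) = 11.661904
Sum = 38.757379
Perimeter = 38.7574

38.7574


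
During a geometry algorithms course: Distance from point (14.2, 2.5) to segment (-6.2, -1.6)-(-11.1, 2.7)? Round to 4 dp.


Project P onto AB: t = 0 (clamped to [0,1])
Closest point on segment: (-6.2, -1.6)
Distance: 20.8079

20.8079


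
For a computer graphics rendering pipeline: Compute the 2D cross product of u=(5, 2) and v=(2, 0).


u x v = u_x*v_y - u_y*v_x = 5*0 - 2*2
= 0 - 4 = -4

-4


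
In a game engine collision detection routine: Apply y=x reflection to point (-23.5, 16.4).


Reflection over y=x: (x,y) -> (y,x)
(-23.5, 16.4) -> (16.4, -23.5)

(16.4, -23.5)


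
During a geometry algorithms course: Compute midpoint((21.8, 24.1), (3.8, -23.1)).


M = ((21.8+3.8)/2, (24.1+(-23.1))/2)
= (12.8, 0.5)

(12.8, 0.5)


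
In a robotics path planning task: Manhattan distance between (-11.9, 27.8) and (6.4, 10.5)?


|(-11.9)-6.4| + |27.8-10.5| = 18.3 + 17.3 = 35.6

35.6


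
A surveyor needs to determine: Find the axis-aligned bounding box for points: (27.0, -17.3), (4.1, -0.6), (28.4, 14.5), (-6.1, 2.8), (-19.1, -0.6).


x range: [-19.1, 28.4]
y range: [-17.3, 14.5]
Bounding box: (-19.1,-17.3) to (28.4,14.5)

(-19.1,-17.3) to (28.4,14.5)


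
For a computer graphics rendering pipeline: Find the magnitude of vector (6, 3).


|u| = sqrt(6^2 + 3^2) = sqrt(45) = 6.7082

6.7082


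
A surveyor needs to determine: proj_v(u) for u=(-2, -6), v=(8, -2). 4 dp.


u.v = -4, |v| = sqrt(68) = 8.2462
Scalar projection = u.v / |v| = -4 / sqrt(68) = -0.4851

-0.4851


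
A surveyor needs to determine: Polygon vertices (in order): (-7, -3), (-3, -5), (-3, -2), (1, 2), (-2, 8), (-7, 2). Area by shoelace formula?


Shoelace sum: ((-7)*(-5) - (-3)*(-3)) + ((-3)*(-2) - (-3)*(-5)) + ((-3)*2 - 1*(-2)) + (1*8 - (-2)*2) + ((-2)*2 - (-7)*8) + ((-7)*(-3) - (-7)*2)
= 112
Area = |112|/2 = 56

56


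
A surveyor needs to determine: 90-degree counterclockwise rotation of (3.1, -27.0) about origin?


90° CCW: (x,y) -> (-y, x)
(3.1,-27) -> (27, 3.1)

(27, 3.1)


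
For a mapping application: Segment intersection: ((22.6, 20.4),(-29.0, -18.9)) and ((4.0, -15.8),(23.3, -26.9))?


Cross products: d1=905.12, d2=-426.13, d3=1136.94, d4=2468.19
d1*d2 < 0 and d3*d4 < 0? no

No, they don't intersect


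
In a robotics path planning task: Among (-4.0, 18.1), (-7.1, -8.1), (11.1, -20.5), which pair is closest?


d(P0,P1) = 26.3828, d(P0,P2) = 41.4484, d(P1,P2) = 22.0227
Closest: P1 and P2

Closest pair: (-7.1, -8.1) and (11.1, -20.5), distance = 22.0227


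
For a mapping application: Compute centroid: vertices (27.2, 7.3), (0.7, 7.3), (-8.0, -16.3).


Centroid = ((x_A+x_B+x_C)/3, (y_A+y_B+y_C)/3)
= ((27.2+0.7+(-8))/3, (7.3+7.3+(-16.3))/3)
= (6.6333, -0.5667)

(6.6333, -0.5667)


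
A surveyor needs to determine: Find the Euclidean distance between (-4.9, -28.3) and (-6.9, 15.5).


dx=-2, dy=43.8
d^2 = (-2)^2 + 43.8^2 = 1922.44
d = sqrt(1922.44) = 43.8456

43.8456


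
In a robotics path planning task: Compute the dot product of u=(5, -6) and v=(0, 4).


u . v = u_x*v_x + u_y*v_y = 5*0 + (-6)*4
= 0 + (-24) = -24

-24


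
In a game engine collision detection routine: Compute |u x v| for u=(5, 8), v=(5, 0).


|u x v| = |5*0 - 8*5|
= |0 - 40| = 40

40


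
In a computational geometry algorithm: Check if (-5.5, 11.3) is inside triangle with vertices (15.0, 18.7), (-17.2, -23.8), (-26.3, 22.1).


Cross products: AB x AP = -632.97, BC x BP = -856.44, CA x CP = -375.32
All same sign? yes

Yes, inside


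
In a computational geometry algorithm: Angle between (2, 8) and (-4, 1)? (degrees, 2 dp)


u.v = 0, |u| = sqrt(68) = 8.2462, |v| = sqrt(17) = 4.1231
cos(theta) = u.v/(|u||v|) = 0/sqrt(1156) = 0
theta = acos(0) = 90 degrees

90 degrees


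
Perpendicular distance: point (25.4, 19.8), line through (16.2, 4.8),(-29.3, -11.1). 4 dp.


|cross product| = 536.22
|line direction| = sqrt(2323.06) = 48.1981
Distance = 536.22/sqrt(2323.06) = 11.1253

11.1253


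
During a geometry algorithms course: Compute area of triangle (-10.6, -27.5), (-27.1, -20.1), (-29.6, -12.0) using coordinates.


Area = |x_A(y_B-y_C) + x_B(y_C-y_A) + x_C(y_A-y_B)|/2
= |85.86 + (-420.05) + 219.04|/2
= 115.15/2 = 57.575

57.575


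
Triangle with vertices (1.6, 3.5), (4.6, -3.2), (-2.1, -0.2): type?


Side lengths squared: AB^2=53.89, BC^2=53.89, CA^2=27.38
Sorted: [27.38, 53.89, 53.89]
By sides: Isosceles, By angles: Acute

Isosceles, Acute


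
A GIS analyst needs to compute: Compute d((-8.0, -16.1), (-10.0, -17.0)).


dx=-2, dy=-0.9
d^2 = (-2)^2 + (-0.9)^2 = 4.81
d = sqrt(4.81) = 2.1932

2.1932


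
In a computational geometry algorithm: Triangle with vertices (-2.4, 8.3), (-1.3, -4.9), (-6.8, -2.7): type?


Side lengths squared: AB^2=175.45, BC^2=35.09, CA^2=140.36
Sorted: [35.09, 140.36, 175.45]
By sides: Scalene, By angles: Right

Scalene, Right


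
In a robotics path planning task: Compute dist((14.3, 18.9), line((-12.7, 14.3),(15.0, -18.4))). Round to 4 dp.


|cross product| = 1010.32
|line direction| = sqrt(1836.58) = 42.8553
Distance = 1010.32/sqrt(1836.58) = 23.5751

23.5751


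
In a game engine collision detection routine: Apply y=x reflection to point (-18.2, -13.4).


Reflection over y=x: (x,y) -> (y,x)
(-18.2, -13.4) -> (-13.4, -18.2)

(-13.4, -18.2)


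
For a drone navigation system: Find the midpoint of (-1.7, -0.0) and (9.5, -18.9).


M = (((-1.7)+9.5)/2, (0+(-18.9))/2)
= (3.9, -9.45)

(3.9, -9.45)


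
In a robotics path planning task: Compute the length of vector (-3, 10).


|u| = sqrt((-3)^2 + 10^2) = sqrt(109) = 10.4403

10.4403


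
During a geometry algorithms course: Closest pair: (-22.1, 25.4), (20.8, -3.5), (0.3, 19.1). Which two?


d(P0,P1) = 51.7264, d(P0,P2) = 23.2691, d(P1,P2) = 30.5125
Closest: P0 and P2

Closest pair: (-22.1, 25.4) and (0.3, 19.1), distance = 23.2691


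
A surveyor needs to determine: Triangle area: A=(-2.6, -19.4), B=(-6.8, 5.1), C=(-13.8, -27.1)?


Area = |x_A(y_B-y_C) + x_B(y_C-y_A) + x_C(y_A-y_B)|/2
= |(-83.72) + 52.36 + 338.1|/2
= 306.74/2 = 153.37

153.37


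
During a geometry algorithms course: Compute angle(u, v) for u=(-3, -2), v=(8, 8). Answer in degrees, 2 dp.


u.v = -40, |u| = sqrt(13) = 3.6056, |v| = sqrt(128) = 11.3137
cos(theta) = u.v/(|u||v|) = -40/sqrt(1664) = -0.980581
theta = acos(-0.980581) = 168.69 degrees

168.69 degrees


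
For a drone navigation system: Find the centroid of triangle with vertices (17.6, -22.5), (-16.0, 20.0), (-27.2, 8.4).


Centroid = ((x_A+x_B+x_C)/3, (y_A+y_B+y_C)/3)
= ((17.6+(-16)+(-27.2))/3, ((-22.5)+20+8.4)/3)
= (-8.5333, 1.9667)

(-8.5333, 1.9667)


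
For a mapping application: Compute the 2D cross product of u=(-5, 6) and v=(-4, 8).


u x v = u_x*v_y - u_y*v_x = (-5)*8 - 6*(-4)
= (-40) - (-24) = -16

-16


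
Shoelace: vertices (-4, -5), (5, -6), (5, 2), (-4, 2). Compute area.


Shoelace sum: ((-4)*(-6) - 5*(-5)) + (5*2 - 5*(-6)) + (5*2 - (-4)*2) + ((-4)*(-5) - (-4)*2)
= 135
Area = |135|/2 = 67.5

67.5


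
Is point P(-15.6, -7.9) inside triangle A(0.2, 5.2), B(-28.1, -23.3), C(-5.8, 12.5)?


Cross products: AB x AP = -79.57, BC x BP = -104.08, CA x CP = -193.94
All same sign? yes

Yes, inside


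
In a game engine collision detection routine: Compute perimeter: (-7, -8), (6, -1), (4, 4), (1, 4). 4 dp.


Sides: (-7, -8)->(6, -1): sqrt(218) = 14.764823, (6, -1)->(4, 4): sqrt(29) = 5.385165, (4, 4)->(1, 4): sqrt(9) = 3, (1, 4)->(-7, -8): sqrt(208) = 14.422205
Sum = 37.572193
Perimeter = 37.5722

37.5722


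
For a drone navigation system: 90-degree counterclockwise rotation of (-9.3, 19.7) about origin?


90° CCW: (x,y) -> (-y, x)
(-9.3,19.7) -> (-19.7, -9.3)

(-19.7, -9.3)


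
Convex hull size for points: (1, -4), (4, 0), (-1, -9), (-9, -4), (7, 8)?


Convex hull vertices (CCW): (-9, -4), (-1, -9), (4, 0), (7, 8)
Count = 4

4


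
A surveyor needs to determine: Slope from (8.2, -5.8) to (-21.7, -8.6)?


slope = (y2-y1)/(x2-x1) = ((-8.6)-(-5.8))/((-21.7)-8.2) = (-2.8)/(-29.9) = 0.0936

0.0936


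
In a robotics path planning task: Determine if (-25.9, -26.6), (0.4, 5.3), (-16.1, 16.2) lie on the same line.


Cross product: (0.4-(-25.9))*(16.2-(-26.6)) - (5.3-(-26.6))*((-16.1)-(-25.9))
= 813.02

No, not collinear


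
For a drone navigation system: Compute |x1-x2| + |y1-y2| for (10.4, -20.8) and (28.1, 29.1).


|10.4-28.1| + |(-20.8)-29.1| = 17.7 + 49.9 = 67.6

67.6


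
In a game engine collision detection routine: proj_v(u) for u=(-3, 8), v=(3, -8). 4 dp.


u.v = -73, |v| = sqrt(73) = 8.544
Scalar projection = u.v / |v| = -73 / sqrt(73) = -8.544

-8.544


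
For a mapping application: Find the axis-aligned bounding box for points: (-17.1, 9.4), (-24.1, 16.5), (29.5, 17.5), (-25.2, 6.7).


x range: [-25.2, 29.5]
y range: [6.7, 17.5]
Bounding box: (-25.2,6.7) to (29.5,17.5)

(-25.2,6.7) to (29.5,17.5)


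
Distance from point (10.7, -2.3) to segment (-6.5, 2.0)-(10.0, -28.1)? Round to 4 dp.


Project P onto AB: t = 0.3507 (clamped to [0,1])
Closest point on segment: (-0.7133, -8.5564)
Distance: 13.0156

13.0156


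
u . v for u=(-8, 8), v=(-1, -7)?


u . v = u_x*v_x + u_y*v_y = (-8)*(-1) + 8*(-7)
= 8 + (-56) = -48

-48


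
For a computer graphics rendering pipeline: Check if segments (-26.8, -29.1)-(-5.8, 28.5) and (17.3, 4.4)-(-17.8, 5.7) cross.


Cross products: d1=1233.18, d2=-815.88, d3=-1836.66, d4=212.4
d1*d2 < 0 and d3*d4 < 0? yes

Yes, they intersect


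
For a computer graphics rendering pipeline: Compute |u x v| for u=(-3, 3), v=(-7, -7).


|u x v| = |(-3)*(-7) - 3*(-7)|
= |21 - (-21)| = 42

42


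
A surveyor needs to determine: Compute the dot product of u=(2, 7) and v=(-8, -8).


u . v = u_x*v_x + u_y*v_y = 2*(-8) + 7*(-8)
= (-16) + (-56) = -72

-72


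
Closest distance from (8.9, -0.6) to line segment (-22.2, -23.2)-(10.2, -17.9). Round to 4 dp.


Project P onto AB: t = 1 (clamped to [0,1])
Closest point on segment: (10.2, -17.9)
Distance: 17.3488

17.3488


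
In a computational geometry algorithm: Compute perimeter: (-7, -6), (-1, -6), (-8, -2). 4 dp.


Sides: (-7, -6)->(-1, -6): sqrt(36) = 6, (-1, -6)->(-8, -2): sqrt(65) = 8.062258, (-8, -2)->(-7, -6): sqrt(17) = 4.123106
Sum = 18.185364
Perimeter = 18.1854

18.1854


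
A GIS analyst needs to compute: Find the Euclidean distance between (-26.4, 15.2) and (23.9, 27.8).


dx=50.3, dy=12.6
d^2 = 50.3^2 + 12.6^2 = 2688.85
d = sqrt(2688.85) = 51.8541

51.8541


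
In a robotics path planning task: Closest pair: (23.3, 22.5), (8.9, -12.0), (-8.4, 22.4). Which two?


d(P0,P1) = 37.3846, d(P0,P2) = 31.7002, d(P1,P2) = 38.5052
Closest: P0 and P2

Closest pair: (23.3, 22.5) and (-8.4, 22.4), distance = 31.7002


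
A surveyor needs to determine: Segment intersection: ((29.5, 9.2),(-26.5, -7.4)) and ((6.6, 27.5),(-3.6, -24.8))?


Cross products: d1=1384.33, d2=-1375.15, d3=-1404.94, d4=1354.54
d1*d2 < 0 and d3*d4 < 0? yes

Yes, they intersect


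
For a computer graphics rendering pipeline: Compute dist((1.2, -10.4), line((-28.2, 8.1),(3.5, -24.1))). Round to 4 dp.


|cross product| = 360.23
|line direction| = sqrt(2041.73) = 45.1855
Distance = 360.23/sqrt(2041.73) = 7.9722

7.9722


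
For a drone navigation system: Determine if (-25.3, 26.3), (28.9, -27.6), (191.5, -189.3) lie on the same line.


Cross product: (28.9-(-25.3))*((-189.3)-26.3) - ((-27.6)-26.3)*(191.5-(-25.3))
= 0

Yes, collinear


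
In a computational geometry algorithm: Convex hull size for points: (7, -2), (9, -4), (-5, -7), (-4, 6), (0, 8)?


Convex hull vertices (CCW): (-5, -7), (9, -4), (0, 8), (-4, 6)
Count = 4

4


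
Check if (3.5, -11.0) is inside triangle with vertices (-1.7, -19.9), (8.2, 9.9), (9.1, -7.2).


Cross products: AB x AP = -66.85, BC x BP = -99.18, CA x CP = -30.08
All same sign? yes

Yes, inside


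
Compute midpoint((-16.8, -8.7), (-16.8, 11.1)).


M = (((-16.8)+(-16.8))/2, ((-8.7)+11.1)/2)
= (-16.8, 1.2)

(-16.8, 1.2)


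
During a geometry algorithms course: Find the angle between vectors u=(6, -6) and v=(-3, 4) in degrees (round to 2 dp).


u.v = -42, |u| = sqrt(72) = 8.4853, |v| = sqrt(25) = 5
cos(theta) = u.v/(|u||v|) = -42/sqrt(1800) = -0.989949
theta = acos(-0.989949) = 171.87 degrees

171.87 degrees


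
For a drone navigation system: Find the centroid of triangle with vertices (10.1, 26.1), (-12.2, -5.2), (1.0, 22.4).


Centroid = ((x_A+x_B+x_C)/3, (y_A+y_B+y_C)/3)
= ((10.1+(-12.2)+1)/3, (26.1+(-5.2)+22.4)/3)
= (-0.3667, 14.4333)

(-0.3667, 14.4333)


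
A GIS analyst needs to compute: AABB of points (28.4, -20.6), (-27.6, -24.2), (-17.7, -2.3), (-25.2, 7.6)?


x range: [-27.6, 28.4]
y range: [-24.2, 7.6]
Bounding box: (-27.6,-24.2) to (28.4,7.6)

(-27.6,-24.2) to (28.4,7.6)


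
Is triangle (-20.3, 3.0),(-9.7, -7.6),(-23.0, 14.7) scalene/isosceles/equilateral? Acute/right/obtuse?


Side lengths squared: AB^2=224.72, BC^2=674.18, CA^2=144.18
Sorted: [144.18, 224.72, 674.18]
By sides: Scalene, By angles: Obtuse

Scalene, Obtuse


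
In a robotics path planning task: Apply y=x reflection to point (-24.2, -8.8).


Reflection over y=x: (x,y) -> (y,x)
(-24.2, -8.8) -> (-8.8, -24.2)

(-8.8, -24.2)


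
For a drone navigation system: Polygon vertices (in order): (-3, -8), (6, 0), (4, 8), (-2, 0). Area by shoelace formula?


Shoelace sum: ((-3)*0 - 6*(-8)) + (6*8 - 4*0) + (4*0 - (-2)*8) + ((-2)*(-8) - (-3)*0)
= 128
Area = |128|/2 = 64

64


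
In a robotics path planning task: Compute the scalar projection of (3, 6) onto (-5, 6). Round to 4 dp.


u.v = 21, |v| = sqrt(61) = 7.8102
Scalar projection = u.v / |v| = 21 / sqrt(61) = 2.6888

2.6888


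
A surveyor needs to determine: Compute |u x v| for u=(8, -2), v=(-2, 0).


|u x v| = |8*0 - (-2)*(-2)|
= |0 - 4| = 4

4


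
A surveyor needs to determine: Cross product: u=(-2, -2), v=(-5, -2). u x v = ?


u x v = u_x*v_y - u_y*v_x = (-2)*(-2) - (-2)*(-5)
= 4 - 10 = -6

-6


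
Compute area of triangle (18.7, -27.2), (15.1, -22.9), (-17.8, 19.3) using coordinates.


Area = |x_A(y_B-y_C) + x_B(y_C-y_A) + x_C(y_A-y_B)|/2
= |(-789.14) + 702.15 + 76.54|/2
= 10.45/2 = 5.225

5.225


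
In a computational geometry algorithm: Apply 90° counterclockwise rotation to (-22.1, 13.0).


90° CCW: (x,y) -> (-y, x)
(-22.1,13) -> (-13, -22.1)

(-13, -22.1)


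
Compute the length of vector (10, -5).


|u| = sqrt(10^2 + (-5)^2) = sqrt(125) = 11.1803

11.1803


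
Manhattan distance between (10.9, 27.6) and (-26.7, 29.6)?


|10.9-(-26.7)| + |27.6-29.6| = 37.6 + 2 = 39.6

39.6


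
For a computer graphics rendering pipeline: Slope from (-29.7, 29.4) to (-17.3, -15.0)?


slope = (y2-y1)/(x2-x1) = ((-15)-29.4)/((-17.3)-(-29.7)) = (-44.4)/12.4 = -3.5806

-3.5806


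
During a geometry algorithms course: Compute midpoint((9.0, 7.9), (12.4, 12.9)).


M = ((9+12.4)/2, (7.9+12.9)/2)
= (10.7, 10.4)

(10.7, 10.4)


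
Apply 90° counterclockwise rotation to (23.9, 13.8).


90° CCW: (x,y) -> (-y, x)
(23.9,13.8) -> (-13.8, 23.9)

(-13.8, 23.9)


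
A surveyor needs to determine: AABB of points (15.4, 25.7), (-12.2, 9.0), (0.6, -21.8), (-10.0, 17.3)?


x range: [-12.2, 15.4]
y range: [-21.8, 25.7]
Bounding box: (-12.2,-21.8) to (15.4,25.7)

(-12.2,-21.8) to (15.4,25.7)


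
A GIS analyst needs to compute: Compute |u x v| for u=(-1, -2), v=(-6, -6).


|u x v| = |(-1)*(-6) - (-2)*(-6)|
= |6 - 12| = 6

6


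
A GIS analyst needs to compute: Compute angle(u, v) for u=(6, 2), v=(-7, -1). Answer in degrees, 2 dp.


u.v = -44, |u| = sqrt(40) = 6.3246, |v| = sqrt(50) = 7.0711
cos(theta) = u.v/(|u||v|) = -44/sqrt(2000) = -0.98387
theta = acos(-0.98387) = 169.7 degrees

169.7 degrees


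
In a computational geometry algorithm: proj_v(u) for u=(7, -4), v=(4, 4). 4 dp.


u.v = 12, |v| = sqrt(32) = 5.6569
Scalar projection = u.v / |v| = 12 / sqrt(32) = 2.1213

2.1213


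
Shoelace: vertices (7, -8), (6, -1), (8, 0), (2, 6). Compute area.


Shoelace sum: (7*(-1) - 6*(-8)) + (6*0 - 8*(-1)) + (8*6 - 2*0) + (2*(-8) - 7*6)
= 39
Area = |39|/2 = 19.5

19.5


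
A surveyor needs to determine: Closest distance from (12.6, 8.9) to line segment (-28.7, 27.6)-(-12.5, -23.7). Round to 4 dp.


Project P onto AB: t = 0.5626 (clamped to [0,1])
Closest point on segment: (-19.5851, -1.2637)
Distance: 33.7518

33.7518


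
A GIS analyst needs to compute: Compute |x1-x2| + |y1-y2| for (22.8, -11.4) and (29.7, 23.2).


|22.8-29.7| + |(-11.4)-23.2| = 6.9 + 34.6 = 41.5

41.5


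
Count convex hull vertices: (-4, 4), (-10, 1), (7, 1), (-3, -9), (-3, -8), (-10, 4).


Convex hull vertices (CCW): (-10, 1), (-3, -9), (7, 1), (-4, 4), (-10, 4)
Count = 5

5


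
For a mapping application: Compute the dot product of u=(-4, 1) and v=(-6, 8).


u . v = u_x*v_x + u_y*v_y = (-4)*(-6) + 1*8
= 24 + 8 = 32

32


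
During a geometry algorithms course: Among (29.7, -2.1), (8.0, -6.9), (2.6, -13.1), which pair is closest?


d(P0,P1) = 22.2245, d(P0,P2) = 29.2474, d(P1,P2) = 8.2219
Closest: P1 and P2

Closest pair: (8.0, -6.9) and (2.6, -13.1), distance = 8.2219


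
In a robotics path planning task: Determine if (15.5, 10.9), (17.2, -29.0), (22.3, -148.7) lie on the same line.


Cross product: (17.2-15.5)*((-148.7)-10.9) - ((-29)-10.9)*(22.3-15.5)
= 0

Yes, collinear


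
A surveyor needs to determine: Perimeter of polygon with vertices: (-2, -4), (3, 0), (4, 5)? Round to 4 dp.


Sides: (-2, -4)->(3, 0): sqrt(41) = 6.403124, (3, 0)->(4, 5): sqrt(26) = 5.09902, (4, 5)->(-2, -4): sqrt(117) = 10.816654
Sum = 22.318798
Perimeter = 22.3188

22.3188


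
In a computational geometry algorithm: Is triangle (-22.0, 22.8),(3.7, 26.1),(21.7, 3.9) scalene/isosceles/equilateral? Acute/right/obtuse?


Side lengths squared: AB^2=671.38, BC^2=816.84, CA^2=2266.9
Sorted: [671.38, 816.84, 2266.9]
By sides: Scalene, By angles: Obtuse

Scalene, Obtuse


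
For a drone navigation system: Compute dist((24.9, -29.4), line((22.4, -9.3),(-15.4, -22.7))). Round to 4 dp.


|cross product| = 793.28
|line direction| = sqrt(1608.4) = 40.1049
Distance = 793.28/sqrt(1608.4) = 19.7801

19.7801


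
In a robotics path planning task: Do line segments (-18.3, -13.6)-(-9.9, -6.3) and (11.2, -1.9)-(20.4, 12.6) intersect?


Cross products: d1=320.11, d2=265.47, d3=-117.07, d4=-62.43
d1*d2 < 0 and d3*d4 < 0? no

No, they don't intersect


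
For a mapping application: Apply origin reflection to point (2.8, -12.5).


Reflection over origin: (x,y) -> (-x,-y)
(2.8, -12.5) -> (-2.8, 12.5)

(-2.8, 12.5)


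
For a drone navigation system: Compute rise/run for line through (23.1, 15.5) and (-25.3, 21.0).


slope = (y2-y1)/(x2-x1) = (21-15.5)/((-25.3)-23.1) = 5.5/(-48.4) = -0.1136

-0.1136


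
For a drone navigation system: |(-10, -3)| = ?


|u| = sqrt((-10)^2 + (-3)^2) = sqrt(109) = 10.4403

10.4403


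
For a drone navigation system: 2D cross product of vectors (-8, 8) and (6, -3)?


u x v = u_x*v_y - u_y*v_x = (-8)*(-3) - 8*6
= 24 - 48 = -24

-24


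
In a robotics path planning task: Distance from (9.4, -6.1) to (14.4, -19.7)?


dx=5, dy=-13.6
d^2 = 5^2 + (-13.6)^2 = 209.96
d = sqrt(209.96) = 14.49

14.49


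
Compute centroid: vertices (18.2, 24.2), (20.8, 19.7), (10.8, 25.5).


Centroid = ((x_A+x_B+x_C)/3, (y_A+y_B+y_C)/3)
= ((18.2+20.8+10.8)/3, (24.2+19.7+25.5)/3)
= (16.6, 23.1333)

(16.6, 23.1333)


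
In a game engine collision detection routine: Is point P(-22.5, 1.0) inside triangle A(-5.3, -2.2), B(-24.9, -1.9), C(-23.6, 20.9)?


Cross products: AB x AP = -57.56, BC x BP = -50.95, CA x CP = -338.76
All same sign? yes

Yes, inside


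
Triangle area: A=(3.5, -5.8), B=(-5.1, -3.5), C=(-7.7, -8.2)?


Area = |x_A(y_B-y_C) + x_B(y_C-y_A) + x_C(y_A-y_B)|/2
= |16.45 + 12.24 + 17.71|/2
= 46.4/2 = 23.2

23.2


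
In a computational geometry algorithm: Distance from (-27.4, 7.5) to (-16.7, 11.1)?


dx=10.7, dy=3.6
d^2 = 10.7^2 + 3.6^2 = 127.45
d = sqrt(127.45) = 11.2894

11.2894


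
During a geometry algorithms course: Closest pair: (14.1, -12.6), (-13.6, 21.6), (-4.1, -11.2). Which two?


d(P0,P1) = 44.0106, d(P0,P2) = 18.2538, d(P1,P2) = 34.1481
Closest: P0 and P2

Closest pair: (14.1, -12.6) and (-4.1, -11.2), distance = 18.2538


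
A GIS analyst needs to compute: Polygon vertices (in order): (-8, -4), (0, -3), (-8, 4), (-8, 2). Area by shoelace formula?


Shoelace sum: ((-8)*(-3) - 0*(-4)) + (0*4 - (-8)*(-3)) + ((-8)*2 - (-8)*4) + ((-8)*(-4) - (-8)*2)
= 64
Area = |64|/2 = 32

32


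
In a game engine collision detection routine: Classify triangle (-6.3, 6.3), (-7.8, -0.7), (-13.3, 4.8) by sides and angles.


Side lengths squared: AB^2=51.25, BC^2=60.5, CA^2=51.25
Sorted: [51.25, 51.25, 60.5]
By sides: Isosceles, By angles: Acute

Isosceles, Acute


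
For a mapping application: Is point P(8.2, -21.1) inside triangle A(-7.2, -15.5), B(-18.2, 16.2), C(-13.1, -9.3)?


Cross products: AB x AP = -426.58, BC x BP = 482.97, CA x CP = 62.44
All same sign? no

No, outside


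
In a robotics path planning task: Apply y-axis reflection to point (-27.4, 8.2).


Reflection over y-axis: (x,y) -> (-x,y)
(-27.4, 8.2) -> (27.4, 8.2)

(27.4, 8.2)


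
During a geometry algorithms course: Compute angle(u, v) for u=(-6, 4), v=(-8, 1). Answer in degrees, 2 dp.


u.v = 52, |u| = sqrt(52) = 7.2111, |v| = sqrt(65) = 8.0623
cos(theta) = u.v/(|u||v|) = 52/sqrt(3380) = 0.894427
theta = acos(0.894427) = 26.57 degrees

26.57 degrees


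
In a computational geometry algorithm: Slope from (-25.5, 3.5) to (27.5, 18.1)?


slope = (y2-y1)/(x2-x1) = (18.1-3.5)/(27.5-(-25.5)) = 14.6/53 = 0.2755

0.2755


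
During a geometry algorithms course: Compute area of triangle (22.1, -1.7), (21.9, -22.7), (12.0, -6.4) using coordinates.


Area = |x_A(y_B-y_C) + x_B(y_C-y_A) + x_C(y_A-y_B)|/2
= |(-360.23) + (-102.93) + 252|/2
= 211.16/2 = 105.58

105.58


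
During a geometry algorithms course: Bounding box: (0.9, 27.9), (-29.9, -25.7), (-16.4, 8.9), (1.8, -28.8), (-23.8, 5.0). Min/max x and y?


x range: [-29.9, 1.8]
y range: [-28.8, 27.9]
Bounding box: (-29.9,-28.8) to (1.8,27.9)

(-29.9,-28.8) to (1.8,27.9)


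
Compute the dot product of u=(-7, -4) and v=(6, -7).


u . v = u_x*v_x + u_y*v_y = (-7)*6 + (-4)*(-7)
= (-42) + 28 = -14

-14


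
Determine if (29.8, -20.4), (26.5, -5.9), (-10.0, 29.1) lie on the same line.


Cross product: (26.5-29.8)*(29.1-(-20.4)) - ((-5.9)-(-20.4))*((-10)-29.8)
= 413.75

No, not collinear


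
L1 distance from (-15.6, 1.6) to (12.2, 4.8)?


|(-15.6)-12.2| + |1.6-4.8| = 27.8 + 3.2 = 31

31


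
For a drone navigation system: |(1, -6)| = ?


|u| = sqrt(1^2 + (-6)^2) = sqrt(37) = 6.0828

6.0828


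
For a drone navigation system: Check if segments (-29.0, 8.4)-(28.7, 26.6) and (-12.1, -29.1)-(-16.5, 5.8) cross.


Cross products: d1=424.81, d2=-1669, d3=-2471.33, d4=-377.52
d1*d2 < 0 and d3*d4 < 0? no

No, they don't intersect


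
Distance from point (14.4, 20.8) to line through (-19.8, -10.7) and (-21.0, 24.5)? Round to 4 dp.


|cross product| = 1241.64
|line direction| = sqrt(1240.48) = 35.2204
Distance = 1241.64/sqrt(1240.48) = 35.2534

35.2534


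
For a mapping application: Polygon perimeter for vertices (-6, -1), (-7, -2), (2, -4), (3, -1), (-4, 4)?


Sides: (-6, -1)->(-7, -2): sqrt(2) = 1.414214, (-7, -2)->(2, -4): sqrt(85) = 9.219544, (2, -4)->(3, -1): sqrt(10) = 3.162278, (3, -1)->(-4, 4): sqrt(74) = 8.602325, (-4, 4)->(-6, -1): sqrt(29) = 5.385165
Sum = 27.783526
Perimeter = 27.7835

27.7835


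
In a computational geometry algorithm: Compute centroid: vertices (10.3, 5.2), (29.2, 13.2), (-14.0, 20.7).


Centroid = ((x_A+x_B+x_C)/3, (y_A+y_B+y_C)/3)
= ((10.3+29.2+(-14))/3, (5.2+13.2+20.7)/3)
= (8.5, 13.0333)

(8.5, 13.0333)


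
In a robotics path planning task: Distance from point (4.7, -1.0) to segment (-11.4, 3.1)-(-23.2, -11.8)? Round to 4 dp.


Project P onto AB: t = 0 (clamped to [0,1])
Closest point on segment: (-11.4, 3.1)
Distance: 16.6138

16.6138


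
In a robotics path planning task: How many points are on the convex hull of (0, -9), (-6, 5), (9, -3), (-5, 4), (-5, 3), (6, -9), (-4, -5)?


Convex hull vertices (CCW): (-6, 5), (-4, -5), (0, -9), (6, -9), (9, -3)
Count = 5

5


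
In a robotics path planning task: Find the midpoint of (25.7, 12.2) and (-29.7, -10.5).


M = ((25.7+(-29.7))/2, (12.2+(-10.5))/2)
= (-2, 0.85)

(-2, 0.85)


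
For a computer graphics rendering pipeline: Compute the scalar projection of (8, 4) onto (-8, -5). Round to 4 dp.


u.v = -84, |v| = sqrt(89) = 9.434
Scalar projection = u.v / |v| = -84 / sqrt(89) = -8.904

-8.904


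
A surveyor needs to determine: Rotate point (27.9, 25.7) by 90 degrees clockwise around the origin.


90° CW: (x,y) -> (y, -x)
(27.9,25.7) -> (25.7, -27.9)

(25.7, -27.9)


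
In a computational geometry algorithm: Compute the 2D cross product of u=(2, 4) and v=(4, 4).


u x v = u_x*v_y - u_y*v_x = 2*4 - 4*4
= 8 - 16 = -8

-8


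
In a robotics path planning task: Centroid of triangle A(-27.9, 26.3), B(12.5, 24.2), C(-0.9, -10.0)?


Centroid = ((x_A+x_B+x_C)/3, (y_A+y_B+y_C)/3)
= (((-27.9)+12.5+(-0.9))/3, (26.3+24.2+(-10))/3)
= (-5.4333, 13.5)

(-5.4333, 13.5)


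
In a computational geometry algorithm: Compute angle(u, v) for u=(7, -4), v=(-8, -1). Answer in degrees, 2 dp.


u.v = -52, |u| = sqrt(65) = 8.0623, |v| = sqrt(65) = 8.0623
cos(theta) = u.v/(|u||v|) = -52/sqrt(4225) = -0.8
theta = acos(-0.8) = 143.13 degrees

143.13 degrees


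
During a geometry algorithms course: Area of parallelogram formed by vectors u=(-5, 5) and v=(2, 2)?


|u x v| = |(-5)*2 - 5*2|
= |(-10) - 10| = 20

20


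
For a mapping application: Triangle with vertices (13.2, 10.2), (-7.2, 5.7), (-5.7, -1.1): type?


Side lengths squared: AB^2=436.41, BC^2=48.49, CA^2=484.9
Sorted: [48.49, 436.41, 484.9]
By sides: Scalene, By angles: Right

Scalene, Right


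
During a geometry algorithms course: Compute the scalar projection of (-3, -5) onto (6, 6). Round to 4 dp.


u.v = -48, |v| = sqrt(72) = 8.4853
Scalar projection = u.v / |v| = -48 / sqrt(72) = -5.6569

-5.6569


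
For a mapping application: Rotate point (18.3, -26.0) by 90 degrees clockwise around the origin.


90° CW: (x,y) -> (y, -x)
(18.3,-26) -> (-26, -18.3)

(-26, -18.3)


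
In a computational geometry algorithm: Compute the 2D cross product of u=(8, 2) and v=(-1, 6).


u x v = u_x*v_y - u_y*v_x = 8*6 - 2*(-1)
= 48 - (-2) = 50

50


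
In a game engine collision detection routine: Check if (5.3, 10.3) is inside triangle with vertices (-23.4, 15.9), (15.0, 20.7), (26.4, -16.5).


Cross products: AB x AP = -352.8, BC x BP = -479.4, CA x CP = -651
All same sign? yes

Yes, inside


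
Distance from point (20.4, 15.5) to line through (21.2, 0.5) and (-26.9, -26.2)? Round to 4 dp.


|cross product| = 742.86
|line direction| = sqrt(3026.5) = 55.0136
Distance = 742.86/sqrt(3026.5) = 13.5032

13.5032


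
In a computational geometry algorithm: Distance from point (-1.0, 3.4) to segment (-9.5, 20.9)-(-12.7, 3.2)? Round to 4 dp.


Project P onto AB: t = 0.8733 (clamped to [0,1])
Closest point on segment: (-12.2947, 5.442)
Distance: 11.4778

11.4778


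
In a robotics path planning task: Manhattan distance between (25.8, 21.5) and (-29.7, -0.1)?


|25.8-(-29.7)| + |21.5-(-0.1)| = 55.5 + 21.6 = 77.1

77.1


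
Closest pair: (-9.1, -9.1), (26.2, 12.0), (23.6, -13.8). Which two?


d(P0,P1) = 41.1254, d(P0,P2) = 33.036, d(P1,P2) = 25.9307
Closest: P1 and P2

Closest pair: (26.2, 12.0) and (23.6, -13.8), distance = 25.9307


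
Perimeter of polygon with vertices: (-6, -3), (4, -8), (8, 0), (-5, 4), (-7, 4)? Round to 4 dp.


Sides: (-6, -3)->(4, -8): sqrt(125) = 11.18034, (4, -8)->(8, 0): sqrt(80) = 8.944272, (8, 0)->(-5, 4): sqrt(185) = 13.601471, (-5, 4)->(-7, 4): sqrt(4) = 2, (-7, 4)->(-6, -3): sqrt(50) = 7.071068
Sum = 42.797151
Perimeter = 42.7972

42.7972


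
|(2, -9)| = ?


|u| = sqrt(2^2 + (-9)^2) = sqrt(85) = 9.2195

9.2195


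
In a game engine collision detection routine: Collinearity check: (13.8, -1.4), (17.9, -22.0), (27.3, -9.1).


Cross product: (17.9-13.8)*((-9.1)-(-1.4)) - ((-22)-(-1.4))*(27.3-13.8)
= 246.53

No, not collinear


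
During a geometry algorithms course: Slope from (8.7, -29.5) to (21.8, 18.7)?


slope = (y2-y1)/(x2-x1) = (18.7-(-29.5))/(21.8-8.7) = 48.2/13.1 = 3.6794

3.6794


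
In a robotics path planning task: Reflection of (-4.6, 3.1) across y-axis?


Reflection over y-axis: (x,y) -> (-x,y)
(-4.6, 3.1) -> (4.6, 3.1)

(4.6, 3.1)


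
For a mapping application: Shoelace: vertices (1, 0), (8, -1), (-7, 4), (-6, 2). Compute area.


Shoelace sum: (1*(-1) - 8*0) + (8*4 - (-7)*(-1)) + ((-7)*2 - (-6)*4) + ((-6)*0 - 1*2)
= 32
Area = |32|/2 = 16

16


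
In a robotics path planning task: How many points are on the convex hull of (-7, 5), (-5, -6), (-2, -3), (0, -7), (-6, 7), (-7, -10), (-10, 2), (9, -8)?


Convex hull vertices (CCW): (-10, 2), (-7, -10), (9, -8), (-6, 7)
Count = 4

4


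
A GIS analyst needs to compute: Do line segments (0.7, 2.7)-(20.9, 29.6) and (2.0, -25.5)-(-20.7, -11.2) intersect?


Cross products: d1=-621.55, d2=-1521.04, d3=-604.61, d4=294.88
d1*d2 < 0 and d3*d4 < 0? no

No, they don't intersect


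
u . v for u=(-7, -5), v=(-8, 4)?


u . v = u_x*v_x + u_y*v_y = (-7)*(-8) + (-5)*4
= 56 + (-20) = 36

36


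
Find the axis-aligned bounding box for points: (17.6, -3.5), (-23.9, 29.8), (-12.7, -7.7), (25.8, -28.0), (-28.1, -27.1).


x range: [-28.1, 25.8]
y range: [-28, 29.8]
Bounding box: (-28.1,-28) to (25.8,29.8)

(-28.1,-28) to (25.8,29.8)


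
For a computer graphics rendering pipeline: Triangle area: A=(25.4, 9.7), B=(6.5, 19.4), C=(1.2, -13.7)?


Area = |x_A(y_B-y_C) + x_B(y_C-y_A) + x_C(y_A-y_B)|/2
= |840.74 + (-152.1) + (-11.64)|/2
= 677/2 = 338.5

338.5


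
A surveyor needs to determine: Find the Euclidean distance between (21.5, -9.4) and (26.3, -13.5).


dx=4.8, dy=-4.1
d^2 = 4.8^2 + (-4.1)^2 = 39.85
d = sqrt(39.85) = 6.3127

6.3127


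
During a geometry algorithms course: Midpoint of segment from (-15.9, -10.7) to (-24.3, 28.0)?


M = (((-15.9)+(-24.3))/2, ((-10.7)+28)/2)
= (-20.1, 8.65)

(-20.1, 8.65)


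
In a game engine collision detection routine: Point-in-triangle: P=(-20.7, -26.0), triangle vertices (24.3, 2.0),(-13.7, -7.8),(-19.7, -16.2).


Cross products: AB x AP = 623, BC x BP = 50.4, CA x CP = -413
All same sign? no

No, outside


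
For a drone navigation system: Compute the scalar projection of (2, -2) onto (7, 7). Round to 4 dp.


u.v = 0, |v| = sqrt(98) = 9.8995
Scalar projection = u.v / |v| = 0 / sqrt(98) = 0

0


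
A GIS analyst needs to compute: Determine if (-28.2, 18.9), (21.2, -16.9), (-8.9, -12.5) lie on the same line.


Cross product: (21.2-(-28.2))*((-12.5)-18.9) - ((-16.9)-18.9)*((-8.9)-(-28.2))
= -860.22

No, not collinear


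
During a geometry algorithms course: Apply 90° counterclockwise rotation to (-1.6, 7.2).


90° CCW: (x,y) -> (-y, x)
(-1.6,7.2) -> (-7.2, -1.6)

(-7.2, -1.6)


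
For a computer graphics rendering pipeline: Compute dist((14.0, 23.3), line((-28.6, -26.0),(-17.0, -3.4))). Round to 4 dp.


|cross product| = 390.88
|line direction| = sqrt(645.32) = 25.4031
Distance = 390.88/sqrt(645.32) = 15.3871

15.3871


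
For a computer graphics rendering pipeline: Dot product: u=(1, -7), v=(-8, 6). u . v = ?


u . v = u_x*v_x + u_y*v_y = 1*(-8) + (-7)*6
= (-8) + (-42) = -50

-50


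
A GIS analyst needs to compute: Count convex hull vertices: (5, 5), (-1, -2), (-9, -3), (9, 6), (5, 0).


Convex hull vertices (CCW): (-9, -3), (-1, -2), (5, 0), (9, 6), (5, 5)
Count = 5

5


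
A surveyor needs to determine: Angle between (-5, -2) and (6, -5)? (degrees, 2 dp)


u.v = -20, |u| = sqrt(29) = 5.3852, |v| = sqrt(61) = 7.8102
cos(theta) = u.v/(|u||v|) = -20/sqrt(1769) = -0.475517
theta = acos(-0.475517) = 118.39 degrees

118.39 degrees


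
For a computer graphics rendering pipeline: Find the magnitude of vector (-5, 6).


|u| = sqrt((-5)^2 + 6^2) = sqrt(61) = 7.8102

7.8102


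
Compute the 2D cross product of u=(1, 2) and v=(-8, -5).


u x v = u_x*v_y - u_y*v_x = 1*(-5) - 2*(-8)
= (-5) - (-16) = 11

11


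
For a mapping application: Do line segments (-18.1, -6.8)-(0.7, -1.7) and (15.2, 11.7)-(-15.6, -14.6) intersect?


Cross products: d1=-305.99, d2=31.37, d3=177.97, d4=-159.39
d1*d2 < 0 and d3*d4 < 0? yes

Yes, they intersect


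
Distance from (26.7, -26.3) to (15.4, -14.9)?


dx=-11.3, dy=11.4
d^2 = (-11.3)^2 + 11.4^2 = 257.65
d = sqrt(257.65) = 16.0515

16.0515


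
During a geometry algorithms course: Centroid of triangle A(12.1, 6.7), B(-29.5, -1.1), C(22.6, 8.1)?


Centroid = ((x_A+x_B+x_C)/3, (y_A+y_B+y_C)/3)
= ((12.1+(-29.5)+22.6)/3, (6.7+(-1.1)+8.1)/3)
= (1.7333, 4.5667)

(1.7333, 4.5667)


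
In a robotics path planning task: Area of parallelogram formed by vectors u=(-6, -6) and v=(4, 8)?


|u x v| = |(-6)*8 - (-6)*4|
= |(-48) - (-24)| = 24

24


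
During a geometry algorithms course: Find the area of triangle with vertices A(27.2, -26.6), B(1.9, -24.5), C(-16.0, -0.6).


Area = |x_A(y_B-y_C) + x_B(y_C-y_A) + x_C(y_A-y_B)|/2
= |(-650.08) + 49.4 + 33.6|/2
= 567.08/2 = 283.54

283.54
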